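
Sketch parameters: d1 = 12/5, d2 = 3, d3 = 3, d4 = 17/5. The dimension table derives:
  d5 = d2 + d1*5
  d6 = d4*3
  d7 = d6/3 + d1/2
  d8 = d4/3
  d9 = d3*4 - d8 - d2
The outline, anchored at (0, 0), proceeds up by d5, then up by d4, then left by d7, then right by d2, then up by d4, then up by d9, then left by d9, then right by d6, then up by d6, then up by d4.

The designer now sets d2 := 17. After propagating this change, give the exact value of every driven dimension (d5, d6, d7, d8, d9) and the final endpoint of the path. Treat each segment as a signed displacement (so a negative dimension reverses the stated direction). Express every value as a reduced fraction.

Apply edit: d2 := 17
  d5 = d2 + d1*5 = 29
  d6 = d4*3 = 51/5
  d7 = d6/3 + d1/2 = 23/5
  d8 = d4/3 = 17/15
  d9 = d3*4 - d8 - d2 = -92/15
Walk from origin (0, 0):
  seg 1: up by d5 = 29 → (0, 29)
  seg 2: up by d4 = 17/5 → (0, 162/5)
  seg 3: left by d7 = 23/5 → (-23/5, 162/5)
  seg 4: right by d2 = 17 → (62/5, 162/5)
  seg 5: up by d4 = 17/5 → (62/5, 179/5)
  seg 6: up by d9 = -92/15 → (62/5, 89/3)
  seg 7: left by d9 = -92/15 → (278/15, 89/3)
  seg 8: right by d6 = 51/5 → (431/15, 89/3)
  seg 9: up by d6 = 51/5 → (431/15, 598/15)
  seg 10: up by d4 = 17/5 → (431/15, 649/15)

d5 = 29
d6 = 51/5
d7 = 23/5
d8 = 17/15
d9 = -92/15
endpoint = (431/15, 649/15)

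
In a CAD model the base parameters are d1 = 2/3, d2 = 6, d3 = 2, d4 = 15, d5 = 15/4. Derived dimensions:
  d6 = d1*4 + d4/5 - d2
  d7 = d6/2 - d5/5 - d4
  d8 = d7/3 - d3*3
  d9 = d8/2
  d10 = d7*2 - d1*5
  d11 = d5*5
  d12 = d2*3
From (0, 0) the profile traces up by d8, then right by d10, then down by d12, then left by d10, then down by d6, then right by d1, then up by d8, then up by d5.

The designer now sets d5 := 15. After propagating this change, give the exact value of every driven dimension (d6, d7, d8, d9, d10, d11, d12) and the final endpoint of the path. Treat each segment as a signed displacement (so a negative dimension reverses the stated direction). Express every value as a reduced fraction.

Apply edit: d5 := 15
  d6 = d1*4 + d4/5 - d2 = -1/3
  d7 = d6/2 - d5/5 - d4 = -109/6
  d8 = d7/3 - d3*3 = -217/18
  d9 = d8/2 = -217/36
  d10 = d7*2 - d1*5 = -119/3
  d11 = d5*5 = 75
  d12 = d2*3 = 18
Walk from origin (0, 0):
  seg 1: up by d8 = -217/18 → (0, -217/18)
  seg 2: right by d10 = -119/3 → (-119/3, -217/18)
  seg 3: down by d12 = 18 → (-119/3, -541/18)
  seg 4: left by d10 = -119/3 → (0, -541/18)
  seg 5: down by d6 = -1/3 → (0, -535/18)
  seg 6: right by d1 = 2/3 → (2/3, -535/18)
  seg 7: up by d8 = -217/18 → (2/3, -376/9)
  seg 8: up by d5 = 15 → (2/3, -241/9)

d6 = -1/3
d7 = -109/6
d8 = -217/18
d9 = -217/36
d10 = -119/3
d11 = 75
d12 = 18
endpoint = (2/3, -241/9)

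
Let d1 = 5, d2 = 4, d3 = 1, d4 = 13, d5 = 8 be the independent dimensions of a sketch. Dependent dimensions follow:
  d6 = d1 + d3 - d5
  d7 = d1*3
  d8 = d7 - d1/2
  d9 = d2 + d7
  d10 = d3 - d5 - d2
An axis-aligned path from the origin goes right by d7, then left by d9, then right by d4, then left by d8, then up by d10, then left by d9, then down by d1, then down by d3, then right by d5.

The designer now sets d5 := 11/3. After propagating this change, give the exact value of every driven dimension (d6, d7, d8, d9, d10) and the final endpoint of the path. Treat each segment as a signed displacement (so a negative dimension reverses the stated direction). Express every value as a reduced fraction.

d6 = 7/3
d7 = 15
d8 = 25/2
d9 = 19
d10 = -20/3
endpoint = (-113/6, -38/3)

Apply edit: d5 := 11/3
  d6 = d1 + d3 - d5 = 7/3
  d7 = d1*3 = 15
  d8 = d7 - d1/2 = 25/2
  d9 = d2 + d7 = 19
  d10 = d3 - d5 - d2 = -20/3
Walk from origin (0, 0):
  seg 1: right by d7 = 15 → (15, 0)
  seg 2: left by d9 = 19 → (-4, 0)
  seg 3: right by d4 = 13 → (9, 0)
  seg 4: left by d8 = 25/2 → (-7/2, 0)
  seg 5: up by d10 = -20/3 → (-7/2, -20/3)
  seg 6: left by d9 = 19 → (-45/2, -20/3)
  seg 7: down by d1 = 5 → (-45/2, -35/3)
  seg 8: down by d3 = 1 → (-45/2, -38/3)
  seg 9: right by d5 = 11/3 → (-113/6, -38/3)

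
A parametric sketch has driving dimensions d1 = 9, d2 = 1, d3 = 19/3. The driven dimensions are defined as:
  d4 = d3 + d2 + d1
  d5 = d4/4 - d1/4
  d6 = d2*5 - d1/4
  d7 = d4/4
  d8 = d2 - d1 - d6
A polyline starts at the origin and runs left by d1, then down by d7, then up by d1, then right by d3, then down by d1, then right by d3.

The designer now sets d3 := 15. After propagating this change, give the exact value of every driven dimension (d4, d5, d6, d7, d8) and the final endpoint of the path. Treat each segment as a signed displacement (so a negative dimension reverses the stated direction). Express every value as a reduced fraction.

Apply edit: d3 := 15
  d4 = d3 + d2 + d1 = 25
  d5 = d4/4 - d1/4 = 4
  d6 = d2*5 - d1/4 = 11/4
  d7 = d4/4 = 25/4
  d8 = d2 - d1 - d6 = -43/4
Walk from origin (0, 0):
  seg 1: left by d1 = 9 → (-9, 0)
  seg 2: down by d7 = 25/4 → (-9, -25/4)
  seg 3: up by d1 = 9 → (-9, 11/4)
  seg 4: right by d3 = 15 → (6, 11/4)
  seg 5: down by d1 = 9 → (6, -25/4)
  seg 6: right by d3 = 15 → (21, -25/4)

d4 = 25
d5 = 4
d6 = 11/4
d7 = 25/4
d8 = -43/4
endpoint = (21, -25/4)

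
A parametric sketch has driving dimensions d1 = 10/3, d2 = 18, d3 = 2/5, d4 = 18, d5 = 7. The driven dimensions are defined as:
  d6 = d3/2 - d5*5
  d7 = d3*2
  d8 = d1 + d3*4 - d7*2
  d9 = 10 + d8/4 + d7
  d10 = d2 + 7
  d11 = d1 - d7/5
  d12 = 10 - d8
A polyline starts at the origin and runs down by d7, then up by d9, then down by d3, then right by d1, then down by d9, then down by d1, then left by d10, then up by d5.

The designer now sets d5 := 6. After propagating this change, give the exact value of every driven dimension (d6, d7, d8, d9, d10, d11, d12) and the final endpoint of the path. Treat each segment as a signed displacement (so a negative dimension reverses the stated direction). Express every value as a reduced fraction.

d6 = -149/5
d7 = 4/5
d8 = 10/3
d9 = 349/30
d10 = 25
d11 = 238/75
d12 = 20/3
endpoint = (-65/3, 22/15)

Apply edit: d5 := 6
  d6 = d3/2 - d5*5 = -149/5
  d7 = d3*2 = 4/5
  d8 = d1 + d3*4 - d7*2 = 10/3
  d9 = 10 + d8/4 + d7 = 349/30
  d10 = d2 + 7 = 25
  d11 = d1 - d7/5 = 238/75
  d12 = 10 - d8 = 20/3
Walk from origin (0, 0):
  seg 1: down by d7 = 4/5 → (0, -4/5)
  seg 2: up by d9 = 349/30 → (0, 65/6)
  seg 3: down by d3 = 2/5 → (0, 313/30)
  seg 4: right by d1 = 10/3 → (10/3, 313/30)
  seg 5: down by d9 = 349/30 → (10/3, -6/5)
  seg 6: down by d1 = 10/3 → (10/3, -68/15)
  seg 7: left by d10 = 25 → (-65/3, -68/15)
  seg 8: up by d5 = 6 → (-65/3, 22/15)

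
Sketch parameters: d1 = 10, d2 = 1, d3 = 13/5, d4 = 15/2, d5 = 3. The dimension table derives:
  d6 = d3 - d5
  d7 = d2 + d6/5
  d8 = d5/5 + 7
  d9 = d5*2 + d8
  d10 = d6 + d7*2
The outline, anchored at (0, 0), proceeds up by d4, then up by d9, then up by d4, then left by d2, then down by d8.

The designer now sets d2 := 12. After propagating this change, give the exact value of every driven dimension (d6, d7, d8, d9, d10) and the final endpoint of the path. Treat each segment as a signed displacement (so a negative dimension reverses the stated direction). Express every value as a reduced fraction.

d6 = -2/5
d7 = 298/25
d8 = 38/5
d9 = 68/5
d10 = 586/25
endpoint = (-12, 21)

Apply edit: d2 := 12
  d6 = d3 - d5 = -2/5
  d7 = d2 + d6/5 = 298/25
  d8 = d5/5 + 7 = 38/5
  d9 = d5*2 + d8 = 68/5
  d10 = d6 + d7*2 = 586/25
Walk from origin (0, 0):
  seg 1: up by d4 = 15/2 → (0, 15/2)
  seg 2: up by d9 = 68/5 → (0, 211/10)
  seg 3: up by d4 = 15/2 → (0, 143/5)
  seg 4: left by d2 = 12 → (-12, 143/5)
  seg 5: down by d8 = 38/5 → (-12, 21)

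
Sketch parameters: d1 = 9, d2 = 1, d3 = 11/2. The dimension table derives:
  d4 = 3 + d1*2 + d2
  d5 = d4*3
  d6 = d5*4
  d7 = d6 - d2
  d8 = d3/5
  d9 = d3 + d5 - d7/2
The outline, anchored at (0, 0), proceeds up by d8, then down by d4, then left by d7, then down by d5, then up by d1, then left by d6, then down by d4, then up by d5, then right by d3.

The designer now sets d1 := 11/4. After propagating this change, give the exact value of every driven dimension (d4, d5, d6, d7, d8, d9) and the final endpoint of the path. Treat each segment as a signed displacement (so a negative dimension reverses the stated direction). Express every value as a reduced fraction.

d4 = 19/2
d5 = 57/2
d6 = 114
d7 = 113
d8 = 11/10
d9 = -45/2
endpoint = (-443/2, -303/20)

Apply edit: d1 := 11/4
  d4 = 3 + d1*2 + d2 = 19/2
  d5 = d4*3 = 57/2
  d6 = d5*4 = 114
  d7 = d6 - d2 = 113
  d8 = d3/5 = 11/10
  d9 = d3 + d5 - d7/2 = -45/2
Walk from origin (0, 0):
  seg 1: up by d8 = 11/10 → (0, 11/10)
  seg 2: down by d4 = 19/2 → (0, -42/5)
  seg 3: left by d7 = 113 → (-113, -42/5)
  seg 4: down by d5 = 57/2 → (-113, -369/10)
  seg 5: up by d1 = 11/4 → (-113, -683/20)
  seg 6: left by d6 = 114 → (-227, -683/20)
  seg 7: down by d4 = 19/2 → (-227, -873/20)
  seg 8: up by d5 = 57/2 → (-227, -303/20)
  seg 9: right by d3 = 11/2 → (-443/2, -303/20)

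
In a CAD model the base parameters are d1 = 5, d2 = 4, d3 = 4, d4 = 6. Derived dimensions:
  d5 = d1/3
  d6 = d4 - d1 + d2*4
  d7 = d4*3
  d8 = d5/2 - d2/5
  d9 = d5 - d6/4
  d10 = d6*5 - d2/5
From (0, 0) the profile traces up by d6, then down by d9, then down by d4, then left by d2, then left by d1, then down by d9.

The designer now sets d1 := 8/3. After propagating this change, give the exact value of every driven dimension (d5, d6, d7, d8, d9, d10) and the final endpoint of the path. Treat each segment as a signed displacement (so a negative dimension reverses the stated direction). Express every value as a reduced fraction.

Apply edit: d1 := 8/3
  d5 = d1/3 = 8/9
  d6 = d4 - d1 + d2*4 = 58/3
  d7 = d4*3 = 18
  d8 = d5/2 - d2/5 = -16/45
  d9 = d5 - d6/4 = -71/18
  d10 = d6*5 - d2/5 = 1438/15
Walk from origin (0, 0):
  seg 1: up by d6 = 58/3 → (0, 58/3)
  seg 2: down by d9 = -71/18 → (0, 419/18)
  seg 3: down by d4 = 6 → (0, 311/18)
  seg 4: left by d2 = 4 → (-4, 311/18)
  seg 5: left by d1 = 8/3 → (-20/3, 311/18)
  seg 6: down by d9 = -71/18 → (-20/3, 191/9)

d5 = 8/9
d6 = 58/3
d7 = 18
d8 = -16/45
d9 = -71/18
d10 = 1438/15
endpoint = (-20/3, 191/9)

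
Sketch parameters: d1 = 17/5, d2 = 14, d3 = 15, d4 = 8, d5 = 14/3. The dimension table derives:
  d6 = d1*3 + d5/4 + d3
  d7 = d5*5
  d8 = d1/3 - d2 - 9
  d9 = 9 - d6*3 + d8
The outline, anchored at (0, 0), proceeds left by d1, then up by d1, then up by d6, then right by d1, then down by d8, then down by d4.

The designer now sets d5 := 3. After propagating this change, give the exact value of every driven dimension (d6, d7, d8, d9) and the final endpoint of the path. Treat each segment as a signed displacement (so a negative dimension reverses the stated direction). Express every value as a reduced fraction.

d6 = 519/20
d7 = 15
d8 = -328/15
d9 = -5443/60
endpoint = (0, 2593/60)

Apply edit: d5 := 3
  d6 = d1*3 + d5/4 + d3 = 519/20
  d7 = d5*5 = 15
  d8 = d1/3 - d2 - 9 = -328/15
  d9 = 9 - d6*3 + d8 = -5443/60
Walk from origin (0, 0):
  seg 1: left by d1 = 17/5 → (-17/5, 0)
  seg 2: up by d1 = 17/5 → (-17/5, 17/5)
  seg 3: up by d6 = 519/20 → (-17/5, 587/20)
  seg 4: right by d1 = 17/5 → (0, 587/20)
  seg 5: down by d8 = -328/15 → (0, 3073/60)
  seg 6: down by d4 = 8 → (0, 2593/60)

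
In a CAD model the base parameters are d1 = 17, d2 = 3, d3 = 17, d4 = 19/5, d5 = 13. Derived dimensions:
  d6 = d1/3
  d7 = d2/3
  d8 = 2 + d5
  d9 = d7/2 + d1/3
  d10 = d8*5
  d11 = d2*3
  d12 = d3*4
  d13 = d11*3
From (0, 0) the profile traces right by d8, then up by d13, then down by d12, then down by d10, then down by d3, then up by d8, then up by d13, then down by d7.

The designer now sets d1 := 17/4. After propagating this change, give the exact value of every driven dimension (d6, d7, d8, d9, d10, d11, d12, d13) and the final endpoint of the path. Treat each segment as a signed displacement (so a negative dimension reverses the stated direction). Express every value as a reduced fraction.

d6 = 17/12
d7 = 1
d8 = 15
d9 = 23/12
d10 = 75
d11 = 9
d12 = 68
d13 = 27
endpoint = (15, -92)

Apply edit: d1 := 17/4
  d6 = d1/3 = 17/12
  d7 = d2/3 = 1
  d8 = 2 + d5 = 15
  d9 = d7/2 + d1/3 = 23/12
  d10 = d8*5 = 75
  d11 = d2*3 = 9
  d12 = d3*4 = 68
  d13 = d11*3 = 27
Walk from origin (0, 0):
  seg 1: right by d8 = 15 → (15, 0)
  seg 2: up by d13 = 27 → (15, 27)
  seg 3: down by d12 = 68 → (15, -41)
  seg 4: down by d10 = 75 → (15, -116)
  seg 5: down by d3 = 17 → (15, -133)
  seg 6: up by d8 = 15 → (15, -118)
  seg 7: up by d13 = 27 → (15, -91)
  seg 8: down by d7 = 1 → (15, -92)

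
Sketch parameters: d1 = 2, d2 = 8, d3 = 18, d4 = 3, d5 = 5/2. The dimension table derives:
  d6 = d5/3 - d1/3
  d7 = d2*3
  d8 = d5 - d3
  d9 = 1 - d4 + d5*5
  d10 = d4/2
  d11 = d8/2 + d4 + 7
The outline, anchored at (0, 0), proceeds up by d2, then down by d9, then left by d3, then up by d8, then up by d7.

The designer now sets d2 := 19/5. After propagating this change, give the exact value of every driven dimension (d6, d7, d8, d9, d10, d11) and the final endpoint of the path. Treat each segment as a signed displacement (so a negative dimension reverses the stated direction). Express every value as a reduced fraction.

Apply edit: d2 := 19/5
  d6 = d5/3 - d1/3 = 1/6
  d7 = d2*3 = 57/5
  d8 = d5 - d3 = -31/2
  d9 = 1 - d4 + d5*5 = 21/2
  d10 = d4/2 = 3/2
  d11 = d8/2 + d4 + 7 = 9/4
Walk from origin (0, 0):
  seg 1: up by d2 = 19/5 → (0, 19/5)
  seg 2: down by d9 = 21/2 → (0, -67/10)
  seg 3: left by d3 = 18 → (-18, -67/10)
  seg 4: up by d8 = -31/2 → (-18, -111/5)
  seg 5: up by d7 = 57/5 → (-18, -54/5)

d6 = 1/6
d7 = 57/5
d8 = -31/2
d9 = 21/2
d10 = 3/2
d11 = 9/4
endpoint = (-18, -54/5)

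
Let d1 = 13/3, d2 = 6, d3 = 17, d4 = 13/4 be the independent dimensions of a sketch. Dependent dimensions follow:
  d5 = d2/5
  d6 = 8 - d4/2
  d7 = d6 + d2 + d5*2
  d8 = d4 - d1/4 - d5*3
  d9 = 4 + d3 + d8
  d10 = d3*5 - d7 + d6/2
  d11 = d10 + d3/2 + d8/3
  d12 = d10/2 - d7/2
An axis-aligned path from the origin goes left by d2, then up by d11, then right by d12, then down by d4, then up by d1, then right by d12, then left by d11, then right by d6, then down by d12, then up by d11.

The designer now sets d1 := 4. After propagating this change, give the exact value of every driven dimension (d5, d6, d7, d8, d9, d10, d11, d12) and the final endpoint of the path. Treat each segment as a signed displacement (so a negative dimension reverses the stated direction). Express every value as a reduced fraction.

d5 = 6/5
d6 = 51/8
d7 = 591/40
d8 = -27/20
d9 = 393/20
d10 = 5873/80
d11 = 6517/80
d12 = 4691/160
endpoint = (-449/20, 21497/160)

Apply edit: d1 := 4
  d5 = d2/5 = 6/5
  d6 = 8 - d4/2 = 51/8
  d7 = d6 + d2 + d5*2 = 591/40
  d8 = d4 - d1/4 - d5*3 = -27/20
  d9 = 4 + d3 + d8 = 393/20
  d10 = d3*5 - d7 + d6/2 = 5873/80
  d11 = d10 + d3/2 + d8/3 = 6517/80
  d12 = d10/2 - d7/2 = 4691/160
Walk from origin (0, 0):
  seg 1: left by d2 = 6 → (-6, 0)
  seg 2: up by d11 = 6517/80 → (-6, 6517/80)
  seg 3: right by d12 = 4691/160 → (3731/160, 6517/80)
  seg 4: down by d4 = 13/4 → (3731/160, 6257/80)
  seg 5: up by d1 = 4 → (3731/160, 6577/80)
  seg 6: right by d12 = 4691/160 → (4211/80, 6577/80)
  seg 7: left by d11 = 6517/80 → (-1153/40, 6577/80)
  seg 8: right by d6 = 51/8 → (-449/20, 6577/80)
  seg 9: down by d12 = 4691/160 → (-449/20, 8463/160)
  seg 10: up by d11 = 6517/80 → (-449/20, 21497/160)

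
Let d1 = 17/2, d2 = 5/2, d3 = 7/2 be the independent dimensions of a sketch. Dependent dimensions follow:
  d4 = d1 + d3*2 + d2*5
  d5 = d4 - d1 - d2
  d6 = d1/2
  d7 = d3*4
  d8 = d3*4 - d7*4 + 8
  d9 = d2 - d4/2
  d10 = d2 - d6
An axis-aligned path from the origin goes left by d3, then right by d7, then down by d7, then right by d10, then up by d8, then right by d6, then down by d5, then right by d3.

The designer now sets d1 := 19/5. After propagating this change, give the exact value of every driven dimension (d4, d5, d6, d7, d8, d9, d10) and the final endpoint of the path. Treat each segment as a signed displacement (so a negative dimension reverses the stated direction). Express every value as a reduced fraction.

d4 = 233/10
d5 = 17
d6 = 19/10
d7 = 14
d8 = -34
d9 = -183/20
d10 = 3/5
endpoint = (33/2, -65)

Apply edit: d1 := 19/5
  d4 = d1 + d3*2 + d2*5 = 233/10
  d5 = d4 - d1 - d2 = 17
  d6 = d1/2 = 19/10
  d7 = d3*4 = 14
  d8 = d3*4 - d7*4 + 8 = -34
  d9 = d2 - d4/2 = -183/20
  d10 = d2 - d6 = 3/5
Walk from origin (0, 0):
  seg 1: left by d3 = 7/2 → (-7/2, 0)
  seg 2: right by d7 = 14 → (21/2, 0)
  seg 3: down by d7 = 14 → (21/2, -14)
  seg 4: right by d10 = 3/5 → (111/10, -14)
  seg 5: up by d8 = -34 → (111/10, -48)
  seg 6: right by d6 = 19/10 → (13, -48)
  seg 7: down by d5 = 17 → (13, -65)
  seg 8: right by d3 = 7/2 → (33/2, -65)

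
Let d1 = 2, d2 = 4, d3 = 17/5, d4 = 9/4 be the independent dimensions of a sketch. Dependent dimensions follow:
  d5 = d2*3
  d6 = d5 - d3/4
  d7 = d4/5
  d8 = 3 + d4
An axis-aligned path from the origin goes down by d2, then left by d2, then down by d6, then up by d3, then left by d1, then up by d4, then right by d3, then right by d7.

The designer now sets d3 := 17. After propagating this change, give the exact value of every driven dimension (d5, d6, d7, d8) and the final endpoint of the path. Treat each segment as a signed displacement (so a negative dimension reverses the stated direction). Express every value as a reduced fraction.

Apply edit: d3 := 17
  d5 = d2*3 = 12
  d6 = d5 - d3/4 = 31/4
  d7 = d4/5 = 9/20
  d8 = 3 + d4 = 21/4
Walk from origin (0, 0):
  seg 1: down by d2 = 4 → (0, -4)
  seg 2: left by d2 = 4 → (-4, -4)
  seg 3: down by d6 = 31/4 → (-4, -47/4)
  seg 4: up by d3 = 17 → (-4, 21/4)
  seg 5: left by d1 = 2 → (-6, 21/4)
  seg 6: up by d4 = 9/4 → (-6, 15/2)
  seg 7: right by d3 = 17 → (11, 15/2)
  seg 8: right by d7 = 9/20 → (229/20, 15/2)

d5 = 12
d6 = 31/4
d7 = 9/20
d8 = 21/4
endpoint = (229/20, 15/2)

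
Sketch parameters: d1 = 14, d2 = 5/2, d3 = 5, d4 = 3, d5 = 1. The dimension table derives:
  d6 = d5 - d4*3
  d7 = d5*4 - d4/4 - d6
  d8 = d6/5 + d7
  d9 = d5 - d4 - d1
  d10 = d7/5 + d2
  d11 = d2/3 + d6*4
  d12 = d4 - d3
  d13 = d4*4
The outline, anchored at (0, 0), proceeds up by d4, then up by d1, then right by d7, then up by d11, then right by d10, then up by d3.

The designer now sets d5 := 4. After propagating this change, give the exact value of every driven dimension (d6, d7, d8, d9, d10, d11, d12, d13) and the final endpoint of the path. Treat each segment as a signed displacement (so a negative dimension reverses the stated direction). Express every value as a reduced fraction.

d6 = -5
d7 = 81/4
d8 = 77/4
d9 = -13
d10 = 131/20
d11 = -115/6
d12 = -2
d13 = 12
endpoint = (134/5, 17/6)

Apply edit: d5 := 4
  d6 = d5 - d4*3 = -5
  d7 = d5*4 - d4/4 - d6 = 81/4
  d8 = d6/5 + d7 = 77/4
  d9 = d5 - d4 - d1 = -13
  d10 = d7/5 + d2 = 131/20
  d11 = d2/3 + d6*4 = -115/6
  d12 = d4 - d3 = -2
  d13 = d4*4 = 12
Walk from origin (0, 0):
  seg 1: up by d4 = 3 → (0, 3)
  seg 2: up by d1 = 14 → (0, 17)
  seg 3: right by d7 = 81/4 → (81/4, 17)
  seg 4: up by d11 = -115/6 → (81/4, -13/6)
  seg 5: right by d10 = 131/20 → (134/5, -13/6)
  seg 6: up by d3 = 5 → (134/5, 17/6)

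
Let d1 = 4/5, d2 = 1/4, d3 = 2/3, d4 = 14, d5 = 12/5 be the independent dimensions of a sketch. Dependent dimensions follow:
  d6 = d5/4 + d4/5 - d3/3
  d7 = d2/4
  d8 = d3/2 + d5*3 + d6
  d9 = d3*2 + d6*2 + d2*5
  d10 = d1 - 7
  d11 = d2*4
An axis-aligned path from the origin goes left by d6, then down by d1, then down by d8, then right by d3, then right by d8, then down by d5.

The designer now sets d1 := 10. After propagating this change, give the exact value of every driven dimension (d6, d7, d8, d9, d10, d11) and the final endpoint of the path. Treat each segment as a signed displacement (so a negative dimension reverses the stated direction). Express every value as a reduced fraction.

d6 = 143/45
d7 = 1/16
d8 = 482/45
d9 = 1609/180
d10 = 3
d11 = 1
endpoint = (41/5, -208/9)

Apply edit: d1 := 10
  d6 = d5/4 + d4/5 - d3/3 = 143/45
  d7 = d2/4 = 1/16
  d8 = d3/2 + d5*3 + d6 = 482/45
  d9 = d3*2 + d6*2 + d2*5 = 1609/180
  d10 = d1 - 7 = 3
  d11 = d2*4 = 1
Walk from origin (0, 0):
  seg 1: left by d6 = 143/45 → (-143/45, 0)
  seg 2: down by d1 = 10 → (-143/45, -10)
  seg 3: down by d8 = 482/45 → (-143/45, -932/45)
  seg 4: right by d3 = 2/3 → (-113/45, -932/45)
  seg 5: right by d8 = 482/45 → (41/5, -932/45)
  seg 6: down by d5 = 12/5 → (41/5, -208/9)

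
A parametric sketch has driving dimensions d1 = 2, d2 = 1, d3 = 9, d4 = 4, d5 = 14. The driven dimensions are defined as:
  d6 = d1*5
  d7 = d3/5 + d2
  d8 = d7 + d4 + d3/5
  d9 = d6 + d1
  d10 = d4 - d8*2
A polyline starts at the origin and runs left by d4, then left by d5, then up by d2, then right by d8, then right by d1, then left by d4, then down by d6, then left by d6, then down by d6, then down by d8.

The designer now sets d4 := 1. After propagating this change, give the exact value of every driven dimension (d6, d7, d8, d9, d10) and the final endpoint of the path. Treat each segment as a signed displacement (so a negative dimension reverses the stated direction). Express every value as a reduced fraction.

d6 = 10
d7 = 14/5
d8 = 28/5
d9 = 12
d10 = -51/5
endpoint = (-92/5, -123/5)

Apply edit: d4 := 1
  d6 = d1*5 = 10
  d7 = d3/5 + d2 = 14/5
  d8 = d7 + d4 + d3/5 = 28/5
  d9 = d6 + d1 = 12
  d10 = d4 - d8*2 = -51/5
Walk from origin (0, 0):
  seg 1: left by d4 = 1 → (-1, 0)
  seg 2: left by d5 = 14 → (-15, 0)
  seg 3: up by d2 = 1 → (-15, 1)
  seg 4: right by d8 = 28/5 → (-47/5, 1)
  seg 5: right by d1 = 2 → (-37/5, 1)
  seg 6: left by d4 = 1 → (-42/5, 1)
  seg 7: down by d6 = 10 → (-42/5, -9)
  seg 8: left by d6 = 10 → (-92/5, -9)
  seg 9: down by d6 = 10 → (-92/5, -19)
  seg 10: down by d8 = 28/5 → (-92/5, -123/5)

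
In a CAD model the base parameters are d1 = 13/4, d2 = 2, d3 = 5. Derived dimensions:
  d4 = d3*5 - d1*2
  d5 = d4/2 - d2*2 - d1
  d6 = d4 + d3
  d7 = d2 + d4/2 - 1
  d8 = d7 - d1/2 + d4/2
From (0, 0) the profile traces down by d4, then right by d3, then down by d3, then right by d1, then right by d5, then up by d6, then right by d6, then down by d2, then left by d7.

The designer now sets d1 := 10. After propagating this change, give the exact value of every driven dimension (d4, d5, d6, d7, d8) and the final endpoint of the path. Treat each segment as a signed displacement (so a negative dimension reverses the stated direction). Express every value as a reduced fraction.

d4 = 5
d5 = -23/2
d6 = 10
d7 = 7/2
d8 = 1
endpoint = (10, -2)

Apply edit: d1 := 10
  d4 = d3*5 - d1*2 = 5
  d5 = d4/2 - d2*2 - d1 = -23/2
  d6 = d4 + d3 = 10
  d7 = d2 + d4/2 - 1 = 7/2
  d8 = d7 - d1/2 + d4/2 = 1
Walk from origin (0, 0):
  seg 1: down by d4 = 5 → (0, -5)
  seg 2: right by d3 = 5 → (5, -5)
  seg 3: down by d3 = 5 → (5, -10)
  seg 4: right by d1 = 10 → (15, -10)
  seg 5: right by d5 = -23/2 → (7/2, -10)
  seg 6: up by d6 = 10 → (7/2, 0)
  seg 7: right by d6 = 10 → (27/2, 0)
  seg 8: down by d2 = 2 → (27/2, -2)
  seg 9: left by d7 = 7/2 → (10, -2)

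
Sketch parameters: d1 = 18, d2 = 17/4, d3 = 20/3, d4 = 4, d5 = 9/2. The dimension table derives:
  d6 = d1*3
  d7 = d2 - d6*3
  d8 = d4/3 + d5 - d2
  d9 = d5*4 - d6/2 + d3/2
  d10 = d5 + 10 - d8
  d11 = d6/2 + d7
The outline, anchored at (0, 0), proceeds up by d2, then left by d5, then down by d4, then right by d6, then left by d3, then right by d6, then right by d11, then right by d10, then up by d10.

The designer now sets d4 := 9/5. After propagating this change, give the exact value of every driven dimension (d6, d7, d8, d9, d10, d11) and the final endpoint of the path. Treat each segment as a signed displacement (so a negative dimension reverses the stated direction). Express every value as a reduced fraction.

Apply edit: d4 := 9/5
  d6 = d1*3 = 54
  d7 = d2 - d6*3 = -631/4
  d8 = d4/3 + d5 - d2 = 17/20
  d9 = d5*4 - d6/2 + d3/2 = -17/3
  d10 = d5 + 10 - d8 = 273/20
  d11 = d6/2 + d7 = -523/4
Walk from origin (0, 0):
  seg 1: up by d2 = 17/4 → (0, 17/4)
  seg 2: left by d5 = 9/2 → (-9/2, 17/4)
  seg 3: down by d4 = 9/5 → (-9/2, 49/20)
  seg 4: right by d6 = 54 → (99/2, 49/20)
  seg 5: left by d3 = 20/3 → (257/6, 49/20)
  seg 6: right by d6 = 54 → (581/6, 49/20)
  seg 7: right by d11 = -523/4 → (-407/12, 49/20)
  seg 8: right by d10 = 273/20 → (-304/15, 49/20)
  seg 9: up by d10 = 273/20 → (-304/15, 161/10)

d6 = 54
d7 = -631/4
d8 = 17/20
d9 = -17/3
d10 = 273/20
d11 = -523/4
endpoint = (-304/15, 161/10)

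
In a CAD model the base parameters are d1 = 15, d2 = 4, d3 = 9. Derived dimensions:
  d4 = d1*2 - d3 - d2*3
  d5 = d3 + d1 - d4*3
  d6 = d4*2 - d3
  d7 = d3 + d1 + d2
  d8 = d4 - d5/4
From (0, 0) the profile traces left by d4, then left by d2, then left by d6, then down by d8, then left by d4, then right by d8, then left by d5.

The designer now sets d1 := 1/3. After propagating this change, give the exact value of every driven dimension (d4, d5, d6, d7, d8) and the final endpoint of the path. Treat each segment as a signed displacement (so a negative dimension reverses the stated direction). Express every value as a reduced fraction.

d4 = -61/3
d5 = 211/3
d6 = -149/3
d7 = 40/3
d8 = -455/12
endpoint = (-263/12, 455/12)

Apply edit: d1 := 1/3
  d4 = d1*2 - d3 - d2*3 = -61/3
  d5 = d3 + d1 - d4*3 = 211/3
  d6 = d4*2 - d3 = -149/3
  d7 = d3 + d1 + d2 = 40/3
  d8 = d4 - d5/4 = -455/12
Walk from origin (0, 0):
  seg 1: left by d4 = -61/3 → (61/3, 0)
  seg 2: left by d2 = 4 → (49/3, 0)
  seg 3: left by d6 = -149/3 → (66, 0)
  seg 4: down by d8 = -455/12 → (66, 455/12)
  seg 5: left by d4 = -61/3 → (259/3, 455/12)
  seg 6: right by d8 = -455/12 → (581/12, 455/12)
  seg 7: left by d5 = 211/3 → (-263/12, 455/12)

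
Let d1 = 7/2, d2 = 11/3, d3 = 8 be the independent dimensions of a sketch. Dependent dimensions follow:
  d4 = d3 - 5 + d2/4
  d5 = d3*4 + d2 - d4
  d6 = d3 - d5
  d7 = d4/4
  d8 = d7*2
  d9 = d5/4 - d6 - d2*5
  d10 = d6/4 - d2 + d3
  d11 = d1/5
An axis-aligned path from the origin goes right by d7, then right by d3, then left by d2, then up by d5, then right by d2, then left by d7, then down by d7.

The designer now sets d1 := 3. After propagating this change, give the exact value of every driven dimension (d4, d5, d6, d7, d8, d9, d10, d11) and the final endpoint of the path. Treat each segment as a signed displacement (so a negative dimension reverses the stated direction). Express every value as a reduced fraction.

Apply edit: d1 := 3
  d4 = d3 - 5 + d2/4 = 47/12
  d5 = d3*4 + d2 - d4 = 127/4
  d6 = d3 - d5 = -95/4
  d7 = d4/4 = 47/48
  d8 = d7*2 = 47/24
  d9 = d5/4 - d6 - d2*5 = 641/48
  d10 = d6/4 - d2 + d3 = -77/48
  d11 = d1/5 = 3/5
Walk from origin (0, 0):
  seg 1: right by d7 = 47/48 → (47/48, 0)
  seg 2: right by d3 = 8 → (431/48, 0)
  seg 3: left by d2 = 11/3 → (85/16, 0)
  seg 4: up by d5 = 127/4 → (85/16, 127/4)
  seg 5: right by d2 = 11/3 → (431/48, 127/4)
  seg 6: left by d7 = 47/48 → (8, 127/4)
  seg 7: down by d7 = 47/48 → (8, 1477/48)

d4 = 47/12
d5 = 127/4
d6 = -95/4
d7 = 47/48
d8 = 47/24
d9 = 641/48
d10 = -77/48
d11 = 3/5
endpoint = (8, 1477/48)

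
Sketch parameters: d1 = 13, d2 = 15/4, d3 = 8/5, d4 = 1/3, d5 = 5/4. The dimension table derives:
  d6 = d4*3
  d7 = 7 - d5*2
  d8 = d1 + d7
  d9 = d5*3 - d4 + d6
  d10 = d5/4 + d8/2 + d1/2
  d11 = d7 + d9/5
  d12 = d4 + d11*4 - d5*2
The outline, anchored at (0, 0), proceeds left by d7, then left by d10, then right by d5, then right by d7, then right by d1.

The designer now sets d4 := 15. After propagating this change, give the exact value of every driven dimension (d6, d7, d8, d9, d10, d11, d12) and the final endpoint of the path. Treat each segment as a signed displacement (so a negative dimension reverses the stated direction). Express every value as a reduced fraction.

d6 = 45
d7 = 9/2
d8 = 35/2
d9 = 135/4
d10 = 249/16
d11 = 45/4
d12 = 115/2
endpoint = (-21/16, 0)

Apply edit: d4 := 15
  d6 = d4*3 = 45
  d7 = 7 - d5*2 = 9/2
  d8 = d1 + d7 = 35/2
  d9 = d5*3 - d4 + d6 = 135/4
  d10 = d5/4 + d8/2 + d1/2 = 249/16
  d11 = d7 + d9/5 = 45/4
  d12 = d4 + d11*4 - d5*2 = 115/2
Walk from origin (0, 0):
  seg 1: left by d7 = 9/2 → (-9/2, 0)
  seg 2: left by d10 = 249/16 → (-321/16, 0)
  seg 3: right by d5 = 5/4 → (-301/16, 0)
  seg 4: right by d7 = 9/2 → (-229/16, 0)
  seg 5: right by d1 = 13 → (-21/16, 0)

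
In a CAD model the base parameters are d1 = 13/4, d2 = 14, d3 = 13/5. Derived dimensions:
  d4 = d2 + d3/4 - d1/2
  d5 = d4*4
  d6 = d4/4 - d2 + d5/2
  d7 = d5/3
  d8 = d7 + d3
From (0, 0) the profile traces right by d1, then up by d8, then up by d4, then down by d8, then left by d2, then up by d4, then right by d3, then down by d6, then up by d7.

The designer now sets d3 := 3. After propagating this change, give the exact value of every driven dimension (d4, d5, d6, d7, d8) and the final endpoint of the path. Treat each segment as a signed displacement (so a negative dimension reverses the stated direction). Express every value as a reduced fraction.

Apply edit: d3 := 3
  d4 = d2 + d3/4 - d1/2 = 105/8
  d5 = d4*4 = 105/2
  d6 = d4/4 - d2 + d5/2 = 497/32
  d7 = d5/3 = 35/2
  d8 = d7 + d3 = 41/2
Walk from origin (0, 0):
  seg 1: right by d1 = 13/4 → (13/4, 0)
  seg 2: up by d8 = 41/2 → (13/4, 41/2)
  seg 3: up by d4 = 105/8 → (13/4, 269/8)
  seg 4: down by d8 = 41/2 → (13/4, 105/8)
  seg 5: left by d2 = 14 → (-43/4, 105/8)
  seg 6: up by d4 = 105/8 → (-43/4, 105/4)
  seg 7: right by d3 = 3 → (-31/4, 105/4)
  seg 8: down by d6 = 497/32 → (-31/4, 343/32)
  seg 9: up by d7 = 35/2 → (-31/4, 903/32)

d4 = 105/8
d5 = 105/2
d6 = 497/32
d7 = 35/2
d8 = 41/2
endpoint = (-31/4, 903/32)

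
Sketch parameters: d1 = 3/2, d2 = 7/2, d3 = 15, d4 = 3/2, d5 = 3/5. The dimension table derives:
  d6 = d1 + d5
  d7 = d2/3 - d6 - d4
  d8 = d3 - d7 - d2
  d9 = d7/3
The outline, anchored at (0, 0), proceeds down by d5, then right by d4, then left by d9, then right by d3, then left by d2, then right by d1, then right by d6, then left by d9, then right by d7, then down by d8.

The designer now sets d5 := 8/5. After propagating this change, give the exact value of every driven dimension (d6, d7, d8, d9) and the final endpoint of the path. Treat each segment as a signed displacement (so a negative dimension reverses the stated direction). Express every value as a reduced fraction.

Apply edit: d5 := 8/5
  d6 = d1 + d5 = 31/10
  d7 = d2/3 - d6 - d4 = -103/30
  d8 = d3 - d7 - d2 = 224/15
  d9 = d7/3 = -103/90
Walk from origin (0, 0):
  seg 1: down by d5 = 8/5 → (0, -8/5)
  seg 2: right by d4 = 3/2 → (3/2, -8/5)
  seg 3: left by d9 = -103/90 → (119/45, -8/5)
  seg 4: right by d3 = 15 → (794/45, -8/5)
  seg 5: left by d2 = 7/2 → (1273/90, -8/5)
  seg 6: right by d1 = 3/2 → (704/45, -8/5)
  seg 7: right by d6 = 31/10 → (1687/90, -8/5)
  seg 8: left by d9 = -103/90 → (179/9, -8/5)
  seg 9: right by d7 = -103/30 → (1481/90, -8/5)
  seg 10: down by d8 = 224/15 → (1481/90, -248/15)

d6 = 31/10
d7 = -103/30
d8 = 224/15
d9 = -103/90
endpoint = (1481/90, -248/15)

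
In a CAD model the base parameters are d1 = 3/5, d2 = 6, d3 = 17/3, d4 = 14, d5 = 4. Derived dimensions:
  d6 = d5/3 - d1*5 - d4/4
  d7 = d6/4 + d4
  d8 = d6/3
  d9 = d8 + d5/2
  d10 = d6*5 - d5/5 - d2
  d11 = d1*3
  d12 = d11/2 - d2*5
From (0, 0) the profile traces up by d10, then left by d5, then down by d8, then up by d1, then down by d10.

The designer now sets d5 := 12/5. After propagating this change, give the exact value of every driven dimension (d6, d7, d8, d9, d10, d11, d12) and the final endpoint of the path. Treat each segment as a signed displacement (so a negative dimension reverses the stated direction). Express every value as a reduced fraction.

d6 = -57/10
d7 = 503/40
d8 = -19/10
d9 = -7/10
d10 = -1749/50
d11 = 9/5
d12 = -291/10
endpoint = (-12/5, 5/2)

Apply edit: d5 := 12/5
  d6 = d5/3 - d1*5 - d4/4 = -57/10
  d7 = d6/4 + d4 = 503/40
  d8 = d6/3 = -19/10
  d9 = d8 + d5/2 = -7/10
  d10 = d6*5 - d5/5 - d2 = -1749/50
  d11 = d1*3 = 9/5
  d12 = d11/2 - d2*5 = -291/10
Walk from origin (0, 0):
  seg 1: up by d10 = -1749/50 → (0, -1749/50)
  seg 2: left by d5 = 12/5 → (-12/5, -1749/50)
  seg 3: down by d8 = -19/10 → (-12/5, -827/25)
  seg 4: up by d1 = 3/5 → (-12/5, -812/25)
  seg 5: down by d10 = -1749/50 → (-12/5, 5/2)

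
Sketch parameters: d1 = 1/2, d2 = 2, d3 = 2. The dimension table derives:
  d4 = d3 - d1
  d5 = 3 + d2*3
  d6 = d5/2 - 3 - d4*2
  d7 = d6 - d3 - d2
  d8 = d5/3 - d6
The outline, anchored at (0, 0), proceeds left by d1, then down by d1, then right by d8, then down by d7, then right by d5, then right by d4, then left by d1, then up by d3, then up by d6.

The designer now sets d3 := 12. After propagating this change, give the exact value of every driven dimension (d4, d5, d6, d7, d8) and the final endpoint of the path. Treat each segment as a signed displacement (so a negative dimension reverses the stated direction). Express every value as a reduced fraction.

Apply edit: d3 := 12
  d4 = d3 - d1 = 23/2
  d5 = 3 + d2*3 = 9
  d6 = d5/2 - 3 - d4*2 = -43/2
  d7 = d6 - d3 - d2 = -71/2
  d8 = d5/3 - d6 = 49/2
Walk from origin (0, 0):
  seg 1: left by d1 = 1/2 → (-1/2, 0)
  seg 2: down by d1 = 1/2 → (-1/2, -1/2)
  seg 3: right by d8 = 49/2 → (24, -1/2)
  seg 4: down by d7 = -71/2 → (24, 35)
  seg 5: right by d5 = 9 → (33, 35)
  seg 6: right by d4 = 23/2 → (89/2, 35)
  seg 7: left by d1 = 1/2 → (44, 35)
  seg 8: up by d3 = 12 → (44, 47)
  seg 9: up by d6 = -43/2 → (44, 51/2)

d4 = 23/2
d5 = 9
d6 = -43/2
d7 = -71/2
d8 = 49/2
endpoint = (44, 51/2)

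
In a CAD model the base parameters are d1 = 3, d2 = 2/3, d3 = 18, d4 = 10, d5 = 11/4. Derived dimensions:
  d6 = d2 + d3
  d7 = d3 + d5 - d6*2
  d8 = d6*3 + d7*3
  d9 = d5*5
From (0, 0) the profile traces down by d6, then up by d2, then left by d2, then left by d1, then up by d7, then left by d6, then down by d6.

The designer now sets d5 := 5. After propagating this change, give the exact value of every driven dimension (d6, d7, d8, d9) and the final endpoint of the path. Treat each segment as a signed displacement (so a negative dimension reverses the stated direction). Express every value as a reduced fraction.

Apply edit: d5 := 5
  d6 = d2 + d3 = 56/3
  d7 = d3 + d5 - d6*2 = -43/3
  d8 = d6*3 + d7*3 = 13
  d9 = d5*5 = 25
Walk from origin (0, 0):
  seg 1: down by d6 = 56/3 → (0, -56/3)
  seg 2: up by d2 = 2/3 → (0, -18)
  seg 3: left by d2 = 2/3 → (-2/3, -18)
  seg 4: left by d1 = 3 → (-11/3, -18)
  seg 5: up by d7 = -43/3 → (-11/3, -97/3)
  seg 6: left by d6 = 56/3 → (-67/3, -97/3)
  seg 7: down by d6 = 56/3 → (-67/3, -51)

d6 = 56/3
d7 = -43/3
d8 = 13
d9 = 25
endpoint = (-67/3, -51)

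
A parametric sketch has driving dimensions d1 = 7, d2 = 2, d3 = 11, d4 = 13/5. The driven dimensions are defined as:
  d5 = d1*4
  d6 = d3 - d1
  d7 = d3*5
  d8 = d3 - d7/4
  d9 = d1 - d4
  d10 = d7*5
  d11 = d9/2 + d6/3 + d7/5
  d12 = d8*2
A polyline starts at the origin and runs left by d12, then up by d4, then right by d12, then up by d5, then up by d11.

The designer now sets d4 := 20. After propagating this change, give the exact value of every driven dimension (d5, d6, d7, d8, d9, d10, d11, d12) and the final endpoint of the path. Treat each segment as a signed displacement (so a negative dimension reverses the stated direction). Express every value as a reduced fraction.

Apply edit: d4 := 20
  d5 = d1*4 = 28
  d6 = d3 - d1 = 4
  d7 = d3*5 = 55
  d8 = d3 - d7/4 = -11/4
  d9 = d1 - d4 = -13
  d10 = d7*5 = 275
  d11 = d9/2 + d6/3 + d7/5 = 35/6
  d12 = d8*2 = -11/2
Walk from origin (0, 0):
  seg 1: left by d12 = -11/2 → (11/2, 0)
  seg 2: up by d4 = 20 → (11/2, 20)
  seg 3: right by d12 = -11/2 → (0, 20)
  seg 4: up by d5 = 28 → (0, 48)
  seg 5: up by d11 = 35/6 → (0, 323/6)

d5 = 28
d6 = 4
d7 = 55
d8 = -11/4
d9 = -13
d10 = 275
d11 = 35/6
d12 = -11/2
endpoint = (0, 323/6)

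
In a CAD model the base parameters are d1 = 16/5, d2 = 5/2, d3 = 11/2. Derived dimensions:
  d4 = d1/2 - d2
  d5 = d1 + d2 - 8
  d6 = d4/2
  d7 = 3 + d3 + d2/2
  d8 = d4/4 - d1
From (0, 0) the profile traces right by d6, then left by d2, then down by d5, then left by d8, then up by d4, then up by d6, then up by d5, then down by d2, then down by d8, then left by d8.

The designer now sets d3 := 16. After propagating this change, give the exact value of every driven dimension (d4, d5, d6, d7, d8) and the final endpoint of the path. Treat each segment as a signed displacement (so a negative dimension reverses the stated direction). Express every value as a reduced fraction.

Apply edit: d3 := 16
  d4 = d1/2 - d2 = -9/10
  d5 = d1 + d2 - 8 = -23/10
  d6 = d4/2 = -9/20
  d7 = 3 + d3 + d2/2 = 81/4
  d8 = d4/4 - d1 = -137/40
Walk from origin (0, 0):
  seg 1: right by d6 = -9/20 → (-9/20, 0)
  seg 2: left by d2 = 5/2 → (-59/20, 0)
  seg 3: down by d5 = -23/10 → (-59/20, 23/10)
  seg 4: left by d8 = -137/40 → (19/40, 23/10)
  seg 5: up by d4 = -9/10 → (19/40, 7/5)
  seg 6: up by d6 = -9/20 → (19/40, 19/20)
  seg 7: up by d5 = -23/10 → (19/40, -27/20)
  seg 8: down by d2 = 5/2 → (19/40, -77/20)
  seg 9: down by d8 = -137/40 → (19/40, -17/40)
  seg 10: left by d8 = -137/40 → (39/10, -17/40)

d4 = -9/10
d5 = -23/10
d6 = -9/20
d7 = 81/4
d8 = -137/40
endpoint = (39/10, -17/40)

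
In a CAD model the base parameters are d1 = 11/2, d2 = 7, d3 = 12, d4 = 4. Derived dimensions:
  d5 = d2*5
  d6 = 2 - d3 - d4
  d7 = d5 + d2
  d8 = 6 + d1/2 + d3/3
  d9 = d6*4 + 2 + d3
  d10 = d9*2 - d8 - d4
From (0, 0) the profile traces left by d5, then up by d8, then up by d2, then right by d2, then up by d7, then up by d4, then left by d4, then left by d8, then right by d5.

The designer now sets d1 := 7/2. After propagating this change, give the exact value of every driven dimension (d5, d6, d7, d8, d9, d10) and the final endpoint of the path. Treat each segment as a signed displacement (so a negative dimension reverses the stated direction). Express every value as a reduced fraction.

d5 = 35
d6 = -14
d7 = 42
d8 = 47/4
d9 = -42
d10 = -399/4
endpoint = (-35/4, 259/4)

Apply edit: d1 := 7/2
  d5 = d2*5 = 35
  d6 = 2 - d3 - d4 = -14
  d7 = d5 + d2 = 42
  d8 = 6 + d1/2 + d3/3 = 47/4
  d9 = d6*4 + 2 + d3 = -42
  d10 = d9*2 - d8 - d4 = -399/4
Walk from origin (0, 0):
  seg 1: left by d5 = 35 → (-35, 0)
  seg 2: up by d8 = 47/4 → (-35, 47/4)
  seg 3: up by d2 = 7 → (-35, 75/4)
  seg 4: right by d2 = 7 → (-28, 75/4)
  seg 5: up by d7 = 42 → (-28, 243/4)
  seg 6: up by d4 = 4 → (-28, 259/4)
  seg 7: left by d4 = 4 → (-32, 259/4)
  seg 8: left by d8 = 47/4 → (-175/4, 259/4)
  seg 9: right by d5 = 35 → (-35/4, 259/4)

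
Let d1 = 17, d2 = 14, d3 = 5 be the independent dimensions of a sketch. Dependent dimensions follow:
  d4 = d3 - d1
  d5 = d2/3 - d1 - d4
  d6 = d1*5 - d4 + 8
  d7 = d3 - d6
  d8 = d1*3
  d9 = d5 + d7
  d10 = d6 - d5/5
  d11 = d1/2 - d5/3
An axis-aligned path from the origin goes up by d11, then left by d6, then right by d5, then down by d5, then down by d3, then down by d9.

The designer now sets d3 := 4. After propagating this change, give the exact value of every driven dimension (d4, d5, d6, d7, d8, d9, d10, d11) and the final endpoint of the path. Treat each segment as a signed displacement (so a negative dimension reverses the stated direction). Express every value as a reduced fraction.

Apply edit: d3 := 4
  d4 = d3 - d1 = -13
  d5 = d2/3 - d1 - d4 = 2/3
  d6 = d1*5 - d4 + 8 = 106
  d7 = d3 - d6 = -102
  d8 = d1*3 = 51
  d9 = d5 + d7 = -304/3
  d10 = d6 - d5/5 = 1588/15
  d11 = d1/2 - d5/3 = 149/18
Walk from origin (0, 0):
  seg 1: up by d11 = 149/18 → (0, 149/18)
  seg 2: left by d6 = 106 → (-106, 149/18)
  seg 3: right by d5 = 2/3 → (-316/3, 149/18)
  seg 4: down by d5 = 2/3 → (-316/3, 137/18)
  seg 5: down by d3 = 4 → (-316/3, 65/18)
  seg 6: down by d9 = -304/3 → (-316/3, 1889/18)

d4 = -13
d5 = 2/3
d6 = 106
d7 = -102
d8 = 51
d9 = -304/3
d10 = 1588/15
d11 = 149/18
endpoint = (-316/3, 1889/18)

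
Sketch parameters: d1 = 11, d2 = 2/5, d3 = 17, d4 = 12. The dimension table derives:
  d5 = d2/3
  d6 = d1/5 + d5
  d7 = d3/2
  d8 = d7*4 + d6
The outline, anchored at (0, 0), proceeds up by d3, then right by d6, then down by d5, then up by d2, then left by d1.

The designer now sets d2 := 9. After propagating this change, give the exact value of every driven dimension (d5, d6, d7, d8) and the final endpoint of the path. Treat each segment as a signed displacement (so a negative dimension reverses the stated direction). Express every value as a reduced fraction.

Apply edit: d2 := 9
  d5 = d2/3 = 3
  d6 = d1/5 + d5 = 26/5
  d7 = d3/2 = 17/2
  d8 = d7*4 + d6 = 196/5
Walk from origin (0, 0):
  seg 1: up by d3 = 17 → (0, 17)
  seg 2: right by d6 = 26/5 → (26/5, 17)
  seg 3: down by d5 = 3 → (26/5, 14)
  seg 4: up by d2 = 9 → (26/5, 23)
  seg 5: left by d1 = 11 → (-29/5, 23)

d5 = 3
d6 = 26/5
d7 = 17/2
d8 = 196/5
endpoint = (-29/5, 23)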